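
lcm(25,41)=1025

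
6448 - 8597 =-2149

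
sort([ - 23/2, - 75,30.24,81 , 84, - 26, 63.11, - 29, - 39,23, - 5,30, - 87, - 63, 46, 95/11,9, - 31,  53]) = [ - 87,-75, - 63, - 39, - 31, -29, - 26, - 23/2, - 5, 95/11,  9  ,  23,30,30.24,46,53, 63.11, 81, 84]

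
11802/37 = 318 +36/37 = 318.97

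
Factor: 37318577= 37318577^1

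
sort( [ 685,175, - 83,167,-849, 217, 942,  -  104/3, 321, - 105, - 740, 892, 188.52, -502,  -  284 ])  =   [ - 849, - 740, - 502,-284, - 105,  -  83, -104/3 , 167,175,188.52,217, 321,685, 892  ,  942 ] 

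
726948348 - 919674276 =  - 192725928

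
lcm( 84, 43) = 3612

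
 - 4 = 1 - 5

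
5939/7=5939/7 = 848.43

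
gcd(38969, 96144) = 1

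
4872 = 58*84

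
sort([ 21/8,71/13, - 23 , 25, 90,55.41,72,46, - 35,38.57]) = [-35,-23,21/8,71/13, 25 , 38.57,  46, 55.41,  72 , 90 ]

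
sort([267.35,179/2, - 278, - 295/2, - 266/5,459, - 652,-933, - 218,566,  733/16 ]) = [ -933,-652,- 278, - 218, - 295/2, - 266/5, 733/16,  179/2,267.35, 459,  566] 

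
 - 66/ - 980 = 33/490 = 0.07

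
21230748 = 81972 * 259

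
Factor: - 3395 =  - 5^1*7^1 * 97^1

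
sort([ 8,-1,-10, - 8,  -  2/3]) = [-10, - 8,-1, - 2/3,8]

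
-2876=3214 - 6090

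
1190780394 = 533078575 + 657701819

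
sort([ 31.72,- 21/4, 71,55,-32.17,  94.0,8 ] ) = [-32.17,-21/4,8,31.72,55,71,94.0] 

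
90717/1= 90717 = 90717.00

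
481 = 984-503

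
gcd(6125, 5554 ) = 1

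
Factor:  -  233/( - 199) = 199^( - 1)  *233^1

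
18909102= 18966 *997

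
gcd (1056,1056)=1056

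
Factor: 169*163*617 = 16996499 = 13^2*163^1 * 617^1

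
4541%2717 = 1824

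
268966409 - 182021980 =86944429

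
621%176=93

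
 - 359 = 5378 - 5737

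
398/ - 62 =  -199/31  =  - 6.42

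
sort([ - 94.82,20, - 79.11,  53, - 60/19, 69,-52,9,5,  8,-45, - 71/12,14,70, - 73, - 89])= [ - 94.82, - 89, - 79.11, - 73,-52, -45,-71/12,-60/19,5, 8, 9, 14,20, 53,69,70 ] 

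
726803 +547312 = 1274115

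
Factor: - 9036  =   - 2^2*3^2 * 251^1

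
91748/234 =45874/117 = 392.09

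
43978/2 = 21989 = 21989.00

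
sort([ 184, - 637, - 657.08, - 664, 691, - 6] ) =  [ - 664 , -657.08, - 637, - 6,184, 691] 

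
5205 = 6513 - 1308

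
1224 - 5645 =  - 4421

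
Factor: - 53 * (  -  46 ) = 2^1 * 23^1*53^1 = 2438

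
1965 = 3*655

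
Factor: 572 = 2^2*11^1*13^1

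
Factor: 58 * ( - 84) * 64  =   - 2^9*3^1*7^1*29^1 = - 311808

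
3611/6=601 + 5/6= 601.83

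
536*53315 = 28576840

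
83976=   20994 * 4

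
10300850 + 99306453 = 109607303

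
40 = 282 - 242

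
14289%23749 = 14289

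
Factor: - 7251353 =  - 853^1 * 8501^1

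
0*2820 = 0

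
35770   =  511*70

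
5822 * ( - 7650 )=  - 44538300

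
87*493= 42891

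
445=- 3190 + 3635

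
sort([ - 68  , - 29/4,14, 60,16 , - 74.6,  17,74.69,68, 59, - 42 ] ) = [ - 74.6, - 68, - 42, - 29/4, 14, 16, 17 , 59,  60, 68,74.69 ] 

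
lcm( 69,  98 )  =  6762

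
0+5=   5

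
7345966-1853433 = 5492533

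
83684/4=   20921 = 20921.00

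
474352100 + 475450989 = 949803089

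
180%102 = 78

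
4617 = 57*81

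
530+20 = 550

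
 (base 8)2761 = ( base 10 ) 1521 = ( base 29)1nd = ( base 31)1i2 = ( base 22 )333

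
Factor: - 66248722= - 2^1 *37^1*895253^1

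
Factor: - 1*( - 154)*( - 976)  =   - 150304= - 2^5*7^1*11^1 * 61^1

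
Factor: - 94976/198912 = -3^( - 1)*37^ ( - 1 )*53^1 = - 53/111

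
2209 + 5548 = 7757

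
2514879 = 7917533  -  5402654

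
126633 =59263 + 67370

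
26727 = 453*59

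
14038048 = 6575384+7462664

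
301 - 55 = 246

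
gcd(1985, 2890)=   5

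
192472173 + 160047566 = 352519739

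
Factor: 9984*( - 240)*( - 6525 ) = 15634944000 = 2^12*3^4*5^3*13^1 * 29^1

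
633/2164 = 633/2164  =  0.29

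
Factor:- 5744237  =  -1009^1*5693^1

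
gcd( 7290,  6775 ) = 5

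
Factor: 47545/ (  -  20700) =-2^( - 2)*3^ ( - 2 )*5^( - 1) * 23^(-1)*37^1*257^1 = -  9509/4140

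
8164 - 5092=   3072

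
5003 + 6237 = 11240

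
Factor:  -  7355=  - 5^1 * 1471^1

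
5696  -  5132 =564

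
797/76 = 10+ 37/76  =  10.49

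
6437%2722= 993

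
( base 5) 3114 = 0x199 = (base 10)409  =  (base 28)EH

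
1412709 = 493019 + 919690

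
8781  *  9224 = 80995944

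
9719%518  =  395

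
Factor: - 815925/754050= -989/914 = - 2^(- 1)*23^1*43^1*457^(- 1)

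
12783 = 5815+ 6968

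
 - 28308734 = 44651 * ( - 634 ) 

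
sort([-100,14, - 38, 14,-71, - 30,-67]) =[ - 100, - 71, - 67 ,-38, - 30, 14,14]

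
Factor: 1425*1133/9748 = 1614525/9748 = 2^( -2 )*3^1*5^2*11^1*19^1*103^1*2437^(  -  1 ) 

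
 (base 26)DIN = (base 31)9ka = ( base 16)243F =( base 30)a99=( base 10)9279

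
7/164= 7/164 = 0.04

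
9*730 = 6570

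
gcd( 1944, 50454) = 18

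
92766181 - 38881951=53884230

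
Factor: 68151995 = 5^1*113^1 *120623^1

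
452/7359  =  452/7359 = 0.06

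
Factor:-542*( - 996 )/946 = 2^2*3^1*11^( - 1 ) *43^( -1 )*83^1*271^1  =  269916/473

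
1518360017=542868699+975491318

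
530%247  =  36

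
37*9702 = 358974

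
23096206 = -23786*( - 971)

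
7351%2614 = 2123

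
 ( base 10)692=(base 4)22310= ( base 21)1BK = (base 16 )2b4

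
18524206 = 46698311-28174105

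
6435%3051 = 333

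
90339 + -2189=88150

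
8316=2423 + 5893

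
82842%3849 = 2013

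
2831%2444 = 387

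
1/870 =1/870 = 0.00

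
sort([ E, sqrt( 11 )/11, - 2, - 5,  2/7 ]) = [  -  5, - 2,2/7, sqrt( 11 )/11, E ] 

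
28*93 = 2604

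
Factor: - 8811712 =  - 2^6*7^1*13^1*17^1*89^1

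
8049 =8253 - 204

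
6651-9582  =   - 2931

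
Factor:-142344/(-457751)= 2^3*3^3*7^(-1) *659^1*65393^( - 1)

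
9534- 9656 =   -  122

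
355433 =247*1439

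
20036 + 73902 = 93938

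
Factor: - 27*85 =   -  2295 = - 3^3* 5^1*17^1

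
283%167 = 116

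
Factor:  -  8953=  - 7^1*1279^1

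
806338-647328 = 159010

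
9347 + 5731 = 15078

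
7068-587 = 6481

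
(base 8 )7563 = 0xf73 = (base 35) 380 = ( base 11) 2A76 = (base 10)3955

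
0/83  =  0  =  0.00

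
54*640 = 34560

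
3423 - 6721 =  - 3298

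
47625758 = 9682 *4919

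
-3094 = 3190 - 6284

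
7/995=7/995 =0.01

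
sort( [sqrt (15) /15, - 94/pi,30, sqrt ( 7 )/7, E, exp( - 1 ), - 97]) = [ - 97, - 94/pi,sqrt( 15) /15, exp( - 1),  sqrt(7 )/7, E, 30 ]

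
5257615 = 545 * 9647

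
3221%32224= 3221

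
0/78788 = 0 = 0.00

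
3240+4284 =7524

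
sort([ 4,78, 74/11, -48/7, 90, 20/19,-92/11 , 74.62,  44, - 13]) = [  -  13, -92/11, - 48/7, 20/19,  4, 74/11,  44 , 74.62,  78 , 90] 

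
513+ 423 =936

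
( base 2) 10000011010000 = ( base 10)8400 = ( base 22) h7i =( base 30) 9A0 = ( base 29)9sj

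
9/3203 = 9/3203=0.00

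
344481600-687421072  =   - 342939472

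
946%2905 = 946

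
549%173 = 30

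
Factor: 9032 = 2^3*1129^1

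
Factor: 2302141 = 401^1 * 5741^1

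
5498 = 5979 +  - 481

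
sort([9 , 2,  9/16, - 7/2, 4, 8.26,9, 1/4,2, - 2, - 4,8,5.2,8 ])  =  [ - 4, - 7/2,- 2,1/4 , 9/16,2, 2,4,5.2, 8 , 8,8.26,9 , 9]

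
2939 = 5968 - 3029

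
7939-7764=175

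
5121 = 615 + 4506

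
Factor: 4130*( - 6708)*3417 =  - 2^3 * 3^2 *5^1 * 7^1*13^1*17^1*43^1*59^1*67^1 = - 94664704680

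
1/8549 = 1/8549  =  0.00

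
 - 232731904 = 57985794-290717698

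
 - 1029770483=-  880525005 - 149245478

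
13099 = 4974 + 8125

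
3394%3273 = 121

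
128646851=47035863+81610988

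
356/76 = 4 + 13/19 = 4.68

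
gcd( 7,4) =1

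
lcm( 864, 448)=12096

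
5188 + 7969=13157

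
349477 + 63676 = 413153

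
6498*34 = 220932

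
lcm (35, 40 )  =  280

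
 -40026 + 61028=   21002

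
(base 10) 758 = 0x2f6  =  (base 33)mw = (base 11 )62a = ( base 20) 1HI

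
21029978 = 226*93053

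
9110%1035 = 830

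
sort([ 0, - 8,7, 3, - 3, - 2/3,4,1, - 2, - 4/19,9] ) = [ - 8,-3, - 2,- 2/3, - 4/19,0, 1, 3, 4, 7,9 ] 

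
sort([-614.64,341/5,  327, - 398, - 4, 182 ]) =[-614.64,  -  398 ,-4,341/5,182,327 ]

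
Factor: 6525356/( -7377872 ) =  - 1631339/1844468=-  2^ ( - 2)*47^( - 1 )*1109^1*1471^1* 9811^( - 1 ) 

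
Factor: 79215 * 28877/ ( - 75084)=-762497185/25028 = -2^( - 2)*5^1*67^1*431^1 * 5281^1 * 6257^( - 1)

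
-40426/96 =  - 20213/48  =  - 421.10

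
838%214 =196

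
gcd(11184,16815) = 3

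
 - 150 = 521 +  - 671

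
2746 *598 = 1642108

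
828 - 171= 657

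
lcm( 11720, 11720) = 11720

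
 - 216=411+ - 627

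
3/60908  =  3/60908 = 0.00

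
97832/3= 32610  +  2/3 = 32610.67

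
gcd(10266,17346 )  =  354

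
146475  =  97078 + 49397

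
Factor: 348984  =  2^3*3^2*37^1 * 131^1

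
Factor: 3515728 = 2^4  *  29^1 * 7577^1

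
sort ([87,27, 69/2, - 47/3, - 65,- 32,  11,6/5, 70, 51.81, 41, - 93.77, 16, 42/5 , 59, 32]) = [ - 93.77,-65,-32, - 47/3, 6/5, 42/5, 11,16,27, 32, 69/2, 41, 51.81,59,70, 87 ] 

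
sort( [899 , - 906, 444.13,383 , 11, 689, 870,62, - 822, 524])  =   [ - 906, -822,  11,62,383, 444.13,  524,  689,870, 899]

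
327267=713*459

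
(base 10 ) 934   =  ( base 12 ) 65A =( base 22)1KA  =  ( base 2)1110100110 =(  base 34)rg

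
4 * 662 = 2648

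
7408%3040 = 1328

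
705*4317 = 3043485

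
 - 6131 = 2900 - 9031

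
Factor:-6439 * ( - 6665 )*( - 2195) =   -  5^2 * 31^1*43^1*47^1 * 137^1* 439^1 = -94200477325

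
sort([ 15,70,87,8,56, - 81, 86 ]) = [ - 81, 8,  15,56, 70 , 86, 87]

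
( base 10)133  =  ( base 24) 5d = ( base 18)77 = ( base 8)205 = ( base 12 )b1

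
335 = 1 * 335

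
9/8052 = 3/2684 = 0.00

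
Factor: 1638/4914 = 1/3 =3^(-1)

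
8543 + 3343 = 11886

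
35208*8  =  281664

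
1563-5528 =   -  3965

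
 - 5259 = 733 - 5992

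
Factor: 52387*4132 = 2^2 * 1033^1*52387^1 = 216463084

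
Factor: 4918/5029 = 2^1*47^( - 1)*107^( - 1 ) * 2459^1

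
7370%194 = 192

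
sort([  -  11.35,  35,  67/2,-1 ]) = [  -  11.35,-1,67/2, 35]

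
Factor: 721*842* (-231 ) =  - 2^1  *3^1*7^2 * 11^1*103^1 * 421^1  =  - 140235942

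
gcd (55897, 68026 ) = 1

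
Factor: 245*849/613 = 3^1 * 5^1*7^2*283^1*613^( - 1 ) = 208005/613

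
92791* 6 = 556746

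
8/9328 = 1/1166 = 0.00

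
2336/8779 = 2336/8779= 0.27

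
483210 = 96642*5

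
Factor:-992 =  - 2^5*31^1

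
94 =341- 247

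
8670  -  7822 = 848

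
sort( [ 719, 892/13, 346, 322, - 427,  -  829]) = [-829,-427, 892/13,322,346, 719] 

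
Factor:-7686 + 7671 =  - 15 = - 3^1 * 5^1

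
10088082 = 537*18786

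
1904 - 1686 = 218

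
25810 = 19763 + 6047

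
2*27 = 54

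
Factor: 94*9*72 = 60912 = 2^4*3^4*47^1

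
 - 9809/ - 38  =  258 + 5/38 = 258.13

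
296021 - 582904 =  - 286883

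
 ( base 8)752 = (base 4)13222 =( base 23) l7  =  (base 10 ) 490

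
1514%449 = 167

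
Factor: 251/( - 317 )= - 251^1*317^( - 1 ) 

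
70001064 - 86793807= - 16792743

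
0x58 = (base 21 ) 44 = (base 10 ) 88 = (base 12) 74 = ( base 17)53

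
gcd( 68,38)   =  2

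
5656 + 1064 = 6720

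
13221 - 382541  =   - 369320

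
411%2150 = 411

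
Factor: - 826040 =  - 2^3*5^1*107^1*193^1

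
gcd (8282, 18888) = 2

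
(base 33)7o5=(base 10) 8420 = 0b10000011100100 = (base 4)2003210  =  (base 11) 6365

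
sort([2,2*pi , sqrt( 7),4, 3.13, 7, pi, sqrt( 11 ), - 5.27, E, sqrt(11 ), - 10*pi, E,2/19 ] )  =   [  -  10*pi, - 5.27,2/19,2,sqrt( 7) , E, E,3.13,  pi,sqrt( 11), sqrt( 11 ),4 , 2*pi, 7]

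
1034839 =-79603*( - 13) 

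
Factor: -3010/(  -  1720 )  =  7/4 = 2^( - 2)*7^1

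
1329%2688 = 1329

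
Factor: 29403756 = 2^2  *  3^3 *272257^1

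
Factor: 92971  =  239^1*389^1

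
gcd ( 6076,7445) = 1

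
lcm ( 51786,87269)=4712526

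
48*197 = 9456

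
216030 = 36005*6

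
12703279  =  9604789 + 3098490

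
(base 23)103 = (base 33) g4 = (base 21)147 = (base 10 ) 532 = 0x214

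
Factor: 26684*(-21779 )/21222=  - 290575418/10611 = -2^1*3^( - 4)*7^1*29^1*131^ (  -  1) *751^1 * 953^1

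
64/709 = 64/709 = 0.09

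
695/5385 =139/1077=0.13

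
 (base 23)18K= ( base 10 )733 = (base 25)148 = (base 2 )1011011101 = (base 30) od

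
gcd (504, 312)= 24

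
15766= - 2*(  -  7883)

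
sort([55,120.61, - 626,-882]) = [-882, - 626, 55, 120.61]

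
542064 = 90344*6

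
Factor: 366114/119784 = 379/124=2^( - 2)*31^( - 1)*379^1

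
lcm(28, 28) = 28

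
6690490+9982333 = 16672823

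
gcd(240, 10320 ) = 240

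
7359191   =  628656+6730535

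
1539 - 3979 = - 2440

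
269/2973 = 269/2973=0.09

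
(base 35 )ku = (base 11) 604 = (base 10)730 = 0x2da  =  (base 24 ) 16a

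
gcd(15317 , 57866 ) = 1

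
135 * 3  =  405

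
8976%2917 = 225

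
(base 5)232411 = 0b10000100100001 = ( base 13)3B25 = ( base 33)7Q0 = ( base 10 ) 8481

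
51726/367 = 51726/367  =  140.94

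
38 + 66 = 104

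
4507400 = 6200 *727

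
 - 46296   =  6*( - 7716)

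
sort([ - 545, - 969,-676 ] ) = [ - 969, -676, - 545]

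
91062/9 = 10118 = 10118.00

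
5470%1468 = 1066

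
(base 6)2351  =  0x23B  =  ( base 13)34c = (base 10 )571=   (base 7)1444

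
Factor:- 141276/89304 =-193/122=- 2^( - 1)*61^( - 1) * 193^1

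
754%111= 88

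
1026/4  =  513/2 = 256.50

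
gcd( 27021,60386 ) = 1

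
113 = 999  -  886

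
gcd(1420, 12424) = 4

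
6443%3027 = 389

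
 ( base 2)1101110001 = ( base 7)2366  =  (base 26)17n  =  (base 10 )881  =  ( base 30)tb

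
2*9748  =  19496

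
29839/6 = 4973 + 1/6 = 4973.17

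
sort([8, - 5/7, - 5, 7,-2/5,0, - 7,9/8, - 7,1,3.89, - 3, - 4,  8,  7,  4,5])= [ - 7, - 7, - 5, - 4, - 3, - 5/7, - 2/5,0, 1, 9/8,3.89, 4,5,7, 7,8,8]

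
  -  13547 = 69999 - 83546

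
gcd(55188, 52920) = 756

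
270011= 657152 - 387141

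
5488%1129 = 972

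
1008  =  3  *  336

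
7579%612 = 235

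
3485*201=700485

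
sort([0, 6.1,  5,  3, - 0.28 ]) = [ - 0.28, 0, 3, 5,  6.1]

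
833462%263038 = 44348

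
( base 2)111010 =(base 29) 20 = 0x3A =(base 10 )58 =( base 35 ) 1n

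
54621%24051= 6519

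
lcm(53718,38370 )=268590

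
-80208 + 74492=-5716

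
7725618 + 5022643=12748261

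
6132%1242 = 1164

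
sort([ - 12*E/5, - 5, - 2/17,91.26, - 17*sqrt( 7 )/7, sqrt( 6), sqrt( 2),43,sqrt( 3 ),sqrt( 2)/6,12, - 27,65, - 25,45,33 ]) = [-27, - 25, - 12*E/5, - 17 * sqrt( 7 ) /7,- 5 ,  -  2/17, sqrt(2 )/6,sqrt( 2 ),  sqrt( 3) , sqrt( 6),12 , 33, 43,  45,65,91.26 ] 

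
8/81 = 8/81 = 0.10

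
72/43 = 1 + 29/43 = 1.67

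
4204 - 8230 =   -  4026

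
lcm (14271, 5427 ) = 385317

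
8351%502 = 319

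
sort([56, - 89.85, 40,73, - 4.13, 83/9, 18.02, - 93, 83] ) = [ - 93, - 89.85, - 4.13,  83/9,18.02, 40,56, 73, 83]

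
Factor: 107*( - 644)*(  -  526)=36245608  =  2^3 * 7^1*23^1 * 107^1*263^1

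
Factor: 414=2^1*3^2  *23^1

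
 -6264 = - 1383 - 4881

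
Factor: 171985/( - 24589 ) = - 5^1 * 11^1*53^1  *59^1*67^( - 1)*367^( -1 ) 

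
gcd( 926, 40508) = 2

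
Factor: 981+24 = 3^1*5^1*67^1 = 1005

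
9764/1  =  9764=9764.00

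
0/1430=0=0.00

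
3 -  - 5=8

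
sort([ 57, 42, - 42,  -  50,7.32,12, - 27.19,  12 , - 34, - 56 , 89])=[ - 56, - 50, - 42,  -  34 ,-27.19, 7.32,  12,12,42,  57, 89 ] 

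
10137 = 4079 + 6058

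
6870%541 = 378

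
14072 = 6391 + 7681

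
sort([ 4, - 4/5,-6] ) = [- 6 , - 4/5, 4]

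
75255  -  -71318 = 146573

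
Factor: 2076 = 2^2*3^1*173^1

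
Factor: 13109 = 13109^1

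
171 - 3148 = -2977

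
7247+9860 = 17107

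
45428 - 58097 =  - 12669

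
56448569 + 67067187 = 123515756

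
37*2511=92907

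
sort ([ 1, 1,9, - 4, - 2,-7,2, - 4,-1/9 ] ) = [-7, - 4,-4 , - 2, - 1/9,1,1, 2 , 9] 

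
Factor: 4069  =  13^1  *313^1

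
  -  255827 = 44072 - 299899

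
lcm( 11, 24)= 264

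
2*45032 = 90064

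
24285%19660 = 4625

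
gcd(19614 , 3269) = 3269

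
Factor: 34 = 2^1*17^1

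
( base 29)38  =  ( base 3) 10112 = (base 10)95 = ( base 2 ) 1011111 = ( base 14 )6B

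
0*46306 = 0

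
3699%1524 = 651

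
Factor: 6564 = 2^2*3^1*547^1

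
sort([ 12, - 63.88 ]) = [ - 63.88,12] 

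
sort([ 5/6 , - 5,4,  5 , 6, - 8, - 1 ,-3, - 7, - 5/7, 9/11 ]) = [ - 8, - 7,- 5, - 3, - 1, - 5/7,  9/11, 5/6,4,  5, 6]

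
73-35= 38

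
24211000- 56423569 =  - 32212569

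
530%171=17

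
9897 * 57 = 564129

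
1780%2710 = 1780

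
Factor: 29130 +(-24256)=4874= 2^1*2437^1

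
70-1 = 69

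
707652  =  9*78628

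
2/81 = 2/81  =  0.02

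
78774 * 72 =5671728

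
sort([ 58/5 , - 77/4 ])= [-77/4,  58/5 ]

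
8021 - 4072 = 3949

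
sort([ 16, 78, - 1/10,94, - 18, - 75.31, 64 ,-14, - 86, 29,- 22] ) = [ - 86, - 75.31, - 22,  -  18, -14, - 1/10, 16,29,64,78 , 94 ]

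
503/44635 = 503/44635 = 0.01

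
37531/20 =37531/20 = 1876.55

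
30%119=30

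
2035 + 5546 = 7581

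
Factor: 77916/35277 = 2^2 * 11^( - 1)*43^1 *151^1*1069^( -1)= 25972/11759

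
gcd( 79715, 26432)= 1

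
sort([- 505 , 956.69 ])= [ - 505,956.69]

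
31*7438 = 230578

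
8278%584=102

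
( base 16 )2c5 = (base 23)17J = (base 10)709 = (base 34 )kt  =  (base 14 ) 389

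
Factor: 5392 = 2^4*337^1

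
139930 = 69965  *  2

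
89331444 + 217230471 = 306561915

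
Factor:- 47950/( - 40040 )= 2^ (-2 )*5^1 * 11^(-1 )* 13^(-1 ) * 137^1  =  685/572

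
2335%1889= 446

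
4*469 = 1876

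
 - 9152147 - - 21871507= 12719360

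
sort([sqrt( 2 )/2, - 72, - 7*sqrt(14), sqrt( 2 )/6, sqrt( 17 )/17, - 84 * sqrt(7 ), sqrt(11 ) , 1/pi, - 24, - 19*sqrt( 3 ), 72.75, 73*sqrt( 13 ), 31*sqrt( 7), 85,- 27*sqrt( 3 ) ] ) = [ - 84*sqrt( 7 ), - 72,-27*sqrt( 3), - 19 * sqrt( 3), - 7*sqrt( 14), - 24 , sqrt( 2) /6,sqrt( 17)/17,1/pi,  sqrt(2)/2, sqrt ( 11 ), 72.75, 31  *  sqrt( 7 ), 85,73*sqrt( 13)] 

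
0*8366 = 0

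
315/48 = 6 + 9/16 = 6.56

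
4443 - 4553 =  - 110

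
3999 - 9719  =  -5720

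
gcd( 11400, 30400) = 3800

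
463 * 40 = 18520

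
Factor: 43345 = 5^1*8669^1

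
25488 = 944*27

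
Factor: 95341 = 67^1*1423^1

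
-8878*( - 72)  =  639216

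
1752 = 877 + 875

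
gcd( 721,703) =1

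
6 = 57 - 51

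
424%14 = 4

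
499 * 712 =355288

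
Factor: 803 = 11^1*73^1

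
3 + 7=10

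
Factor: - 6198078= - 2^1*3^1 * 31^1*47^1*709^1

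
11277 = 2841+8436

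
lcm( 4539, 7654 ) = 390354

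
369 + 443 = 812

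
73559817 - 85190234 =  - 11630417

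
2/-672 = -1 + 335/336 = - 0.00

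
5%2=1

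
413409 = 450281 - 36872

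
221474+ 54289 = 275763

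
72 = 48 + 24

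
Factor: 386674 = 2^1*193337^1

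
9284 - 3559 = 5725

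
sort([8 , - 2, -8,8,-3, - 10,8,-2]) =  [ - 10,-8, - 3,-2,-2,8,8,8 ] 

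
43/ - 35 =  - 43/35 = - 1.23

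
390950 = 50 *7819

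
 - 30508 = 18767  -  49275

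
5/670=1/134 = 0.01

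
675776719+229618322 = 905395041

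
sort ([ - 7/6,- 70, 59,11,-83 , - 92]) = [-92, - 83, - 70, - 7/6,11, 59] 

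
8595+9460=18055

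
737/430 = 737/430 = 1.71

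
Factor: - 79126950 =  - 2^1*3^1*5^2 * 7^1*179^1* 421^1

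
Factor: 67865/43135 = 13573/8627=7^2 * 277^1*8627^( - 1 ) 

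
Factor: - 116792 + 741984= 2^3 * 17^1 *4597^1 = 625192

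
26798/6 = 4466 + 1/3=4466.33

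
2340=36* 65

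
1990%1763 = 227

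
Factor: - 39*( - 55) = 3^1*5^1*11^1*13^1 = 2145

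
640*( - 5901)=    - 3776640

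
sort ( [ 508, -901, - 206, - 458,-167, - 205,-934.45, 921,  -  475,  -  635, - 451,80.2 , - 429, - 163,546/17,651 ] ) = [ - 934.45,  -  901,  -  635, - 475, - 458,  -  451,  -  429, - 206,-205, - 167, - 163 , 546/17,80.2 , 508,651,  921]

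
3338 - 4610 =-1272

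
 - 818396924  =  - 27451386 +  - 790945538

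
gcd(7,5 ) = 1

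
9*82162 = 739458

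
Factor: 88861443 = 3^1*11^1*23^1*47^2*53^1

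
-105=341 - 446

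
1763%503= 254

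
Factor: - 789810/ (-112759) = 2^1*3^1*5^1*7^1*3761^1*112759^( - 1 ) 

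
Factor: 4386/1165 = 2^1*3^1*5^(-1)*17^1 * 43^1 * 233^( - 1 ) 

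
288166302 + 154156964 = 442323266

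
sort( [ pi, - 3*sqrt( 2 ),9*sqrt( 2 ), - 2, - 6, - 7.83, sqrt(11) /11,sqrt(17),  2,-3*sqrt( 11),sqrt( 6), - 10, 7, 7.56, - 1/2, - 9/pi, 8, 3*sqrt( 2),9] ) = [ - 10, - 3 *sqrt(11),-7.83, - 6,- 3*sqrt( 2), - 9/pi, - 2, - 1/2, sqrt( 11 ) /11, 2, sqrt( 6 ),pi,sqrt( 17 ) , 3*sqrt( 2), 7, 7.56,  8, 9,9*sqrt( 2)]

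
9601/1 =9601 = 9601.00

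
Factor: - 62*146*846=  - 7657992 = -  2^3*3^2*31^1*47^1*73^1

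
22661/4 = 22661/4  =  5665.25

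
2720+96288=99008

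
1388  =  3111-1723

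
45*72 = 3240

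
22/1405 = 22/1405 = 0.02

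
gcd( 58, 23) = 1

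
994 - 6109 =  - 5115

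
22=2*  11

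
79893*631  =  50412483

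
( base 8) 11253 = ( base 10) 4779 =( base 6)34043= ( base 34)44J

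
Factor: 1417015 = 5^1*  283403^1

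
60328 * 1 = 60328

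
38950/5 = 7790 = 7790.00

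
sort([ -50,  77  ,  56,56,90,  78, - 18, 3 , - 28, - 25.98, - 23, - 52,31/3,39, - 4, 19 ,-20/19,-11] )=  [ - 52, - 50, - 28 , - 25.98, - 23,- 18, - 11, - 4, - 20/19, 3, 31/3,19, 39,  56,56,77,78, 90] 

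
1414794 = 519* 2726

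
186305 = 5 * 37261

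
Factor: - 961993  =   - 961993^1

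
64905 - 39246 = 25659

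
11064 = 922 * 12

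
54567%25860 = 2847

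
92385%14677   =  4323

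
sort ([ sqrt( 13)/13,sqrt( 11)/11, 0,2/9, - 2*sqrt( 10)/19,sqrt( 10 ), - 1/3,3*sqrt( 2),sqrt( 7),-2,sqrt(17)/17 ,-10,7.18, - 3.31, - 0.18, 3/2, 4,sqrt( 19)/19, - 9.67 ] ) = [ - 10, - 9.67, - 3.31,  -  2, - 1/3 , - 2*sqrt( 10)/19, - 0.18, 0,2/9,  sqrt ( 19)/19,  sqrt ( 17) /17,sqrt (13)/13,sqrt( 11)/11,3/2, sqrt ( 7 ),  sqrt( 10 ),4, 3 *sqrt( 2), 7.18]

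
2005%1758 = 247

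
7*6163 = 43141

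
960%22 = 14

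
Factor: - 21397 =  - 21397^1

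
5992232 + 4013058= 10005290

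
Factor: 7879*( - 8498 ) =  - 2^1 * 7^1*607^1*7879^1 = - 66955742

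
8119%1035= 874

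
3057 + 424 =3481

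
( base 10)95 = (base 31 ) 32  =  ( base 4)1133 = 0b1011111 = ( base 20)4F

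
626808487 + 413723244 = 1040531731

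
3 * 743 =2229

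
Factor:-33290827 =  - 997^1*33391^1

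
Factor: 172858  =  2^1*7^1*12347^1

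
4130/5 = 826 = 826.00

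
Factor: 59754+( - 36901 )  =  22853 = 22853^1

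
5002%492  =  82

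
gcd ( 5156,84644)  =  4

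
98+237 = 335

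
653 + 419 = 1072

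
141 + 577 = 718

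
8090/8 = 1011+1/4  =  1011.25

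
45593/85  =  536 + 33/85 =536.39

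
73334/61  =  73334/61=1202.20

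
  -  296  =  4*( - 74)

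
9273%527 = 314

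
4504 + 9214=13718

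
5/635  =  1/127 = 0.01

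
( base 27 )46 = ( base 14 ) 82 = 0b1110010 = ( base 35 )39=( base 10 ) 114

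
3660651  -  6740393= - 3079742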